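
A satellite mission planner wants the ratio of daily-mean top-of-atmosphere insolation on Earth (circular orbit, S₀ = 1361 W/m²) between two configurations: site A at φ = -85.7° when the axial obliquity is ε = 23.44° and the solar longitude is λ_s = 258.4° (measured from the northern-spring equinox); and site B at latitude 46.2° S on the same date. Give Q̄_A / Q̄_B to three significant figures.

Q̄_A / Q̄_B ≈ 1.07

— Configuration A (φ=-85.7°):
Solar declination: sin δ = sin ε · sin λ_s = sin 23.44° × sin 258.4° = -0.38966, so δ = -22.934°.
cos H₀ = −tan(-85.7°) tan(-22.934°) = -5.6271 ≤ −1 ⇒ polar day, H₀ = π.
Bracket: H₀ sin φ sin δ + cos φ cos δ sin H₀ = 3.1416×-0.99719×-0.38966 + 0.07498×0.92096×0.00000 = 1.220716 + 0.000000 = 1.220716.
Q̄ = (S₀/π) × [bracket] = (1361/π) × 1.220716 = 528.84 W/m².
— Configuration B (φ=-46.2°):
cos H₀ = −tan(-46.2°) tan(-22.934°) = -0.4412, H₀ = 2.0277 rad.
Bracket: H₀ sin φ sin δ + cos φ cos δ sin H₀ = 2.0277×-0.72176×-0.38966 + 0.69214×0.92096×0.89740 = 0.570272 + 0.572033 = 1.142305.
Q̄ = (S₀/π) × [bracket] = (1361/π) × 1.142305 = 494.87 W/m².
Ratio Q̄_A / Q̄_B = 528.84 / 494.87 = 1.069.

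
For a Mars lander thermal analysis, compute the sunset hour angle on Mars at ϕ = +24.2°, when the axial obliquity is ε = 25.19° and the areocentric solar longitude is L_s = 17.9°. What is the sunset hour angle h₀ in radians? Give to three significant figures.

h₀ = 1.63 rad

sin δ = sin 25.19° × sin 17.9° = 0.13082, so δ = +7.517°.
cos h₀ = −tan ϕ · tan δ = −tan(+24.2°) × tan(+7.517°) = -0.0593, so h₀ = 1.6301 rad = 93.40°.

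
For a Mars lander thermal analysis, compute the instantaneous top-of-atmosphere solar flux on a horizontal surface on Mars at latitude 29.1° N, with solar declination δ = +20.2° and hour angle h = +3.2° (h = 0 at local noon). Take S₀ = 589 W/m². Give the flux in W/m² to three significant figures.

581 W/m²

cos θ_z = sin φ sin δ + cos φ cos δ cos h = 0.167931 + 0.818751 = 0.986682.
Flux = S₀ · cos θ_z = 589 × 0.986682 = 581.2 W/m².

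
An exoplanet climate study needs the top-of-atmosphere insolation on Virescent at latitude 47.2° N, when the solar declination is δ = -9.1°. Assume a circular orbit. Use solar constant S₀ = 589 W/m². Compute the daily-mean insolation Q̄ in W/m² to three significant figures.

Q̄ ≈ 93.5 W/m²

cos H₀ = −tan(+47.2°) tan(-9.100°) = 0.1730, H₀ = 1.3969 rad.
Bracket: H₀ sin φ sin δ + cos φ cos δ sin H₀ = 1.3969×0.73373×-0.15816 + 0.67944×0.98741×0.98493 = -0.162106 + 0.660776 = 0.498670.
Q̄ = (S₀/π) × [bracket] = (589/π) × 0.498670 = 93.49 W/m².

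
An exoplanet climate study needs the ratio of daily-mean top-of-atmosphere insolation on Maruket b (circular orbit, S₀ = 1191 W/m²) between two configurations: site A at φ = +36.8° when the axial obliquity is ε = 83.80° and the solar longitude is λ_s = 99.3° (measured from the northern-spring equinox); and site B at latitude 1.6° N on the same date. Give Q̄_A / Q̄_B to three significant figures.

Q̄_A / Q̄_B ≈ 7.74

— Configuration A (φ=+36.8°):
Solar declination: sin δ = sin ε · sin λ_s = sin 83.80° × sin 99.3° = 0.98108, so δ = +78.838°.
cos H₀ = −tan(+36.8°) tan(+78.838°) = -3.7913 ≤ −1 ⇒ polar day, H₀ = π.
Bracket: H₀ sin φ sin δ + cos φ cos δ sin H₀ = 3.1416×0.59902×0.98108 + 0.80073×0.19358×0.00000 = 1.846276 + 0.000000 = 1.846276.
Q̄ = (S₀/π) × [bracket] = (1191/π) × 1.846276 = 699.94 W/m².
— Configuration B (φ=+1.6°):
cos H₀ = −tan(+1.6°) tan(+78.838°) = -0.1416, H₀ = 1.7128 rad.
Bracket: H₀ sin φ sin δ + cos φ cos δ sin H₀ = 1.7128×0.02792×0.98108 + 0.99961×0.19358×0.98993 = 0.046917 + 0.191556 = 0.238473.
Q̄ = (S₀/π) × [bracket] = (1191/π) × 0.238473 = 90.407 W/m².
Ratio Q̄_A / Q̄_B = 699.94 / 90.407 = 7.742.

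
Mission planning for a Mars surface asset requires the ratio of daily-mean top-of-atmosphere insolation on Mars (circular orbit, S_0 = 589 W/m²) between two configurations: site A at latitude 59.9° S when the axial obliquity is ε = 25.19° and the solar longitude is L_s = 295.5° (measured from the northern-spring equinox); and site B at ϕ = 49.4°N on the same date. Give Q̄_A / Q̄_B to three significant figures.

Q̄_A / Q̄_B ≈ 5.17

— Configuration A (ϕ=-59.9°):
Solar declination: sin δ = sin ε · sin L_s = sin 25.19° × sin 295.5° = -0.38416, so δ = -22.592°.
cos h₀ = −tan(-59.9°) tan(-22.592°) = -0.7178, h₀ = 2.3714 rad.
Bracket: h₀ sin ϕ sin δ + cos ϕ cos δ sin h₀ = 2.3714×-0.86515×-0.38416 + 0.50151×0.92327×0.69626 = 0.788149 + 0.322389 = 1.110538.
Q̄ = (S_0/π) × [bracket] = (589/π) × 1.110538 = 208.21 W/m².
— Configuration B (ϕ=+49.4°):
cos h₀ = −tan(+49.4°) tan(-22.592°) = 0.4855, h₀ = 1.0639 rad.
Bracket: h₀ sin ϕ sin δ + cos ϕ cos δ sin h₀ = 1.0639×0.75927×-0.38416 + 0.65077×0.92327×0.87426 = -0.310320 + 0.525287 = 0.214967.
Q̄ = (S_0/π) × [bracket] = (589/π) × 0.214967 = 40.303 W/m².
Ratio Q̄_A / Q̄_B = 208.21 / 40.303 = 5.166.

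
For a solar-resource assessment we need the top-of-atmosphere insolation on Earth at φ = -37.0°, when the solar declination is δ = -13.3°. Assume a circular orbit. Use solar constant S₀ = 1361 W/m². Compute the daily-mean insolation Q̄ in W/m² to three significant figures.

Q̄ ≈ 436 W/m²

cos H₀ = −tan(-37.0°) tan(-13.300°) = -0.1781, H₀ = 1.7499 rad.
Bracket: H₀ sin φ sin δ + cos φ cos δ sin H₀ = 1.7499×-0.60182×-0.23005 + 0.79864×0.97318×0.98401 = 0.242271 + 0.764793 = 1.007064.
Q̄ = (S₀/π) × [bracket] = (1361/π) × 1.007064 = 436.3 W/m².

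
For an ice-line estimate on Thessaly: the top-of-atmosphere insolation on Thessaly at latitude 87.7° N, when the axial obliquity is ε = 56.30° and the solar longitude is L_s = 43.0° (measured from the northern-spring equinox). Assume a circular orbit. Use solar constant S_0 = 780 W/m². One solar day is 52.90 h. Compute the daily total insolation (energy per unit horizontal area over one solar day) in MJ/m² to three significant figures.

84.2 MJ/m²

Solar declination: sin δ = sin ε · sin L_s = sin 56.30° × sin 43.0° = 0.56739, so δ = +34.569°.
cos h₀ = −tan(+87.7°) tan(+34.569°) = -17.1557 ≤ −1 ⇒ polar day, h₀ = π.
Bracket: h₀ sin ϕ sin δ + cos ϕ cos δ sin h₀ = 3.1416×0.99919×0.56739 + 0.04013×0.82345×0.00000 = 1.781069 + 0.000000 = 1.781069.
Q̄ = (S_0/π) × [bracket] = (780/π) × 1.781069 = 442.21 W/m².
Daily total = Q̄ × 52.90 h × 3600 s/h = 442.21 × 52.90 × 3600 / 10⁶ = 84.21 MJ/m².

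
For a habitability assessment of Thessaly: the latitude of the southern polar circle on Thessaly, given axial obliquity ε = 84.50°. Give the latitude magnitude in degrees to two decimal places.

5.50°

The polar circle is the lowest latitude that experiences at least one full rotation of continuous darkness at the northern-summer solstice; it lies at |φ| = 90° − ε = 90° − 84.50° = 5.50°.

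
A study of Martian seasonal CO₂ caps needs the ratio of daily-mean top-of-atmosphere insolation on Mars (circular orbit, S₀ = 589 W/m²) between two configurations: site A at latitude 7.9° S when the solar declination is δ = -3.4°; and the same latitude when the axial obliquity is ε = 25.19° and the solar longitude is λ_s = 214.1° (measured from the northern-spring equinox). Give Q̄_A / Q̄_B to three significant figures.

— Configuration A (φ=-7.9°):
cos H₀ = −tan(-7.9°) tan(-3.400°) = -0.0082, H₀ = 1.5790 rad.
Bracket: H₀ sin φ sin δ + cos φ cos δ sin H₀ = 1.5790×-0.13744×-0.05931 + 0.99051×0.99824×0.99997 = 0.012871 + 0.988737 = 1.001608.
Q̄ = (S₀/π) × [bracket] = (589/π) × 1.001608 = 187.79 W/m².
— Configuration B (φ=-7.9°):
Solar declination: sin δ = sin ε · sin λ_s = sin 25.19° × sin 214.1° = -0.23862, so δ = -13.805°.
cos H₀ = −tan(-7.9°) tan(-13.805°) = -0.0341, H₀ = 1.6049 rad.
Bracket: H₀ sin φ sin δ + cos φ cos δ sin H₀ = 1.6049×-0.13744×-0.23862 + 0.99051×0.97111×0.99942 = 0.052634 + 0.961336 = 1.013970.
Q̄ = (S₀/π) × [bracket] = (589/π) × 1.013970 = 190.10 W/m².
Ratio Q̄_A / Q̄_B = 187.79 / 190.10 = 0.9878.

Q̄_A / Q̄_B ≈ 0.988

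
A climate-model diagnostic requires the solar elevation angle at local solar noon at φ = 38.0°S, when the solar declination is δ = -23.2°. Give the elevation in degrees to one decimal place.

75.2°

At local noon the hour angle is zero, so the zenith angle equals |φ − δ| = |-38.0° − (-23.200°)| = 14.800°.
Elevation = 90° − 14.800° = 75.2°.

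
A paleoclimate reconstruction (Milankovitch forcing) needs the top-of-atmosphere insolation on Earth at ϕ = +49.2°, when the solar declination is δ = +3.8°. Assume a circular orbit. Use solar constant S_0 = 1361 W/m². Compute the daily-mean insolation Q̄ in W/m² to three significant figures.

Q̄ ≈ 317 W/m²

cos h₀ = −tan(+49.2°) tan(+3.800°) = -0.0769, h₀ = 1.6478 rad.
Bracket: h₀ sin ϕ sin δ + cos ϕ cos δ sin h₀ = 1.6478×0.75700×0.06627 + 0.65342×0.99780×0.99704 = 0.082664 + 0.650053 = 0.732717.
Q̄ = (S_0/π) × [bracket] = (1361/π) × 0.732717 = 317.4 W/m².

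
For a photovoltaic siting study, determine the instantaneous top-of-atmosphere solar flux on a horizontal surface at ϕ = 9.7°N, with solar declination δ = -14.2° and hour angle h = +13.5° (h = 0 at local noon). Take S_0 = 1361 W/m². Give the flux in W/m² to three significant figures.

cos θ_z = sin ϕ sin δ + cos ϕ cos δ cos h = -0.041332 + 0.929183 = 0.887851.
Flux = S_0 · cos θ_z = 1361 × 0.887851 = 1208 W/m².

1.21e+03 W/m²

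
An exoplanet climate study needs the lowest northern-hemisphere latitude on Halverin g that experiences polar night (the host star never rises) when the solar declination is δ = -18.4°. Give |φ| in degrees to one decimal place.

|φ| = 71.6°

Polar night requires cos H₀ = −tan φ tan δ ≥ 1, i.e. tan φ tan δ ≤ −1.
The boundary is |tan φ| · |tan δ| = 1, so |φ| = 90° − |δ| = 90° − 18.4° = 71.6° in the northern hemisphere.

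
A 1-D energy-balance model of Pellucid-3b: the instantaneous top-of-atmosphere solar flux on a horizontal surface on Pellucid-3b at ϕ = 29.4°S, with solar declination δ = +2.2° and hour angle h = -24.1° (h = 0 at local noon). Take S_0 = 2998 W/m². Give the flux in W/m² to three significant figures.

2.33e+03 W/m²

cos θ_z = sin ϕ sin δ + cos ϕ cos δ cos h = -0.018845 + 0.794688 = 0.775843.
Flux = S_0 · cos θ_z = 2998 × 0.775843 = 2326 W/m².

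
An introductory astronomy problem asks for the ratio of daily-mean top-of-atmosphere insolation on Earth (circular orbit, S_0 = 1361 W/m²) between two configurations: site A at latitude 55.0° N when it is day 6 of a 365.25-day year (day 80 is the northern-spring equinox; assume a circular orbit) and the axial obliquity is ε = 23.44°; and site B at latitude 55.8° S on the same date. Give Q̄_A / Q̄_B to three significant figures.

— Configuration A (ϕ=+55.0°):
Solar longitude: L_s = 360° × (6 − 80)/365.25 = -72.936°, i.e. -72.936° + 360° = 287.064°.
sin δ = sin 23.44° × sin 287.064° = -0.38028, so δ = -22.351°.
cos h₀ = −tan(+55.0°) tan(-22.351°) = 0.5872, h₀ = 0.9432 rad.
Bracket: h₀ sin ϕ sin δ + cos ϕ cos δ sin h₀ = 0.9432×0.81915×-0.38028 + 0.57358×0.92487×0.80944 = -0.293813 + 0.429397 = 0.135584.
Q̄ = (S_0/π) × [bracket] = (1361/π) × 0.135584 = 58.738 W/m².
— Configuration B (ϕ=-55.8°):
cos h₀ = −tan(-55.8°) tan(-22.351°) = -0.6050, h₀ = 2.2206 rad.
Bracket: h₀ sin ϕ sin δ + cos ϕ cos δ sin h₀ = 2.2206×-0.82708×-0.38028 + 0.56208×0.92487×0.79621 = 0.698428 + 0.413911 = 1.112339.
Q̄ = (S_0/π) × [bracket] = (1361/π) × 1.112339 = 481.89 W/m².
Ratio Q̄_A / Q̄_B = 58.738 / 481.89 = 0.1219.

Q̄_A / Q̄_B ≈ 0.122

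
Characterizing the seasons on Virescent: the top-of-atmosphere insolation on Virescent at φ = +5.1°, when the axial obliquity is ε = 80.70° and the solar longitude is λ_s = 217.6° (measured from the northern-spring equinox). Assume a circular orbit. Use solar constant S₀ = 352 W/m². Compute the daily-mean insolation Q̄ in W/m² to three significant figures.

Solar declination: sin δ = sin ε · sin λ_s = sin 80.70° × sin 217.6° = -0.60213, so δ = -37.022°.
cos H₀ = −tan(+5.1°) tan(-37.022°) = 0.0673, H₀ = 1.5034 rad.
Bracket: H₀ sin φ sin δ + cos φ cos δ sin H₀ = 1.5034×0.08889×-0.60213 + 0.99604×0.79840×0.99773 = -0.080467 + 0.793433 = 0.712966.
Q̄ = (S₀/π) × [bracket] = (352/π) × 0.712966 = 79.88 W/m².

Q̄ ≈ 79.9 W/m²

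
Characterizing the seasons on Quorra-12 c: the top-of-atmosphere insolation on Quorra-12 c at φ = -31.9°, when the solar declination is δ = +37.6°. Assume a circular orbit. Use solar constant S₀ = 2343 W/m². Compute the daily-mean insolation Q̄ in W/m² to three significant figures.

Q̄ ≈ 183 W/m²

cos H₀ = −tan(-31.9°) tan(+37.600°) = 0.4793, H₀ = 1.0709 rad.
Bracket: H₀ sin φ sin δ + cos φ cos δ sin H₀ = 1.0709×-0.52844×0.61015 + 0.84897×0.79229×0.87763 = -0.345288 + 0.590321 = 0.245033.
Q̄ = (S₀/π) × [bracket] = (2343/π) × 0.245033 = 182.7 W/m².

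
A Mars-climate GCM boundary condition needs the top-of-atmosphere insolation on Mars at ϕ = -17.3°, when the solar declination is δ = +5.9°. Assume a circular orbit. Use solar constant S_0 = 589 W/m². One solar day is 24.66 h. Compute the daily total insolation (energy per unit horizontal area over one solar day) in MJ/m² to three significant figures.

15.0 MJ/m²

cos h₀ = −tan(-17.3°) tan(+5.900°) = 0.0322, h₀ = 1.5386 rad.
Bracket: h₀ sin ϕ sin δ + cos ϕ cos δ sin h₀ = 1.5386×-0.29737×0.10279 + 0.95476×0.99470×0.99948 = -0.047030 + 0.949206 = 0.902176.
Q̄ = (S_0/π) × [bracket] = (589/π) × 0.902176 = 169.14 W/m².
Daily total = Q̄ × 24.66 h × 3600 s/h = 169.14 × 24.66 × 3600 / 10⁶ = 15.02 MJ/m².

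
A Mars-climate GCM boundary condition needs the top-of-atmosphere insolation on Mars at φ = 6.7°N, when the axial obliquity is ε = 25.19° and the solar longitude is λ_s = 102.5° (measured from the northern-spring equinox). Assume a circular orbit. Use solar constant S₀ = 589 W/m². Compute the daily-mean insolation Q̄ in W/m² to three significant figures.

Q̄ ≈ 184 W/m²

Solar declination: sin δ = sin ε · sin λ_s = sin 25.19° × sin 102.5° = 0.41553, so δ = +24.553°.
cos H₀ = −tan(+6.7°) tan(+24.553°) = -0.0537, H₀ = 1.6245 rad.
Bracket: H₀ sin φ sin δ + cos φ cos δ sin H₀ = 1.6245×0.11667×0.41553 + 0.99317×0.90958×0.99856 = 0.078756 + 0.902067 = 0.980823.
Q̄ = (S₀/π) × [bracket] = (589/π) × 0.980823 = 183.9 W/m².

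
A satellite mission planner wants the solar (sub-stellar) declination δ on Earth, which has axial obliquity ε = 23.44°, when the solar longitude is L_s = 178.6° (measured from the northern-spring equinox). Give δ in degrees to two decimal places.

sin δ = sin ε · sin L_s = sin 23.44° × sin 178.6° = 0.009719.
δ = arcsin(0.009719) = +0.56°.

δ = +0.56°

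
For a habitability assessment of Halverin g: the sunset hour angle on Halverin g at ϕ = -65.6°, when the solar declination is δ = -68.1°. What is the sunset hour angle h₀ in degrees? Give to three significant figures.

h₀ = 180°

Sunrise equation: cos h₀ = −tan ϕ · tan δ = -5.4838 ≤ −1, so the host star never sets (polar day) and h₀ = π.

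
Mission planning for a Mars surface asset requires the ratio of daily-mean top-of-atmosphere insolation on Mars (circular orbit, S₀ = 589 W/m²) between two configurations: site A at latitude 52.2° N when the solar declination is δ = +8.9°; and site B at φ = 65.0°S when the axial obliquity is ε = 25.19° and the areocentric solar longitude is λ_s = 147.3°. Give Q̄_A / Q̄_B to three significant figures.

Q̄_A / Q̄_B ≈ 5.87

— Configuration A (φ=+52.2°):
cos H₀ = −tan(+52.2°) tan(+8.900°) = -0.2019, H₀ = 1.7741 rad.
Bracket: H₀ sin φ sin δ + cos φ cos δ sin H₀ = 1.7741×0.79016×0.15471 + 0.61291×0.98796×0.97941 = 0.216876 + 0.593063 = 0.809939.
Q̄ = (S₀/π) × [bracket] = (589/π) × 0.809939 = 151.85 W/m².
— Configuration B (φ=-65.0°):
sin δ = sin 25.19° × sin 147.3° = 0.22994, so δ = +13.293°.
cos H₀ = −tan(-65.0°) tan(+13.293°) = 0.5067, H₀ = 1.0395 rad.
Bracket: H₀ sin φ sin δ + cos φ cos δ sin H₀ = 1.0395×-0.90631×0.22994 + 0.42262×0.97321×0.86213 = -0.216629 + 0.354592 = 0.137963.
Q̄ = (S₀/π) × [bracket] = (589/π) × 0.137963 = 25.866 W/m².
Ratio Q̄_A / Q̄_B = 151.85 / 25.866 = 5.871.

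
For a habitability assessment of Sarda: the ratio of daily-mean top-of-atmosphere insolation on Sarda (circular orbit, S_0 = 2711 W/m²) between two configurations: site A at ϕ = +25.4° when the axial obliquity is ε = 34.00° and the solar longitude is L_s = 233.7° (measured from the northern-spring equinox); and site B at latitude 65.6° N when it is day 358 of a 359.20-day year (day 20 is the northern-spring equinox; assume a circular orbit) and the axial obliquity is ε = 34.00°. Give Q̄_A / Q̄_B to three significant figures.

— Configuration A (ϕ=+25.4°):
Solar declination: sin δ = sin ε · sin L_s = sin 34.00° × sin 233.7° = -0.45067, so δ = -26.787°.
cos h₀ = −tan(+25.4°) tan(-26.787°) = 0.2397, h₀ = 1.3287 rad.
Bracket: h₀ sin ϕ sin δ + cos ϕ cos δ sin h₀ = 1.3287×0.42894×-0.45067 + 0.90334×0.89269×0.97084 = -0.256852 + 0.782888 = 0.526036.
Q̄ = (S_0/π) × [bracket] = (2711/π) × 0.526036 = 453.94 W/m².
— Configuration B (ϕ=+65.6°):
Solar longitude: L_s = 360° × (358 − 20)/359.20 = 338.753°.
sin δ = sin 34.00° × sin 338.753° = -0.20265, so δ = -11.692°.
cos h₀ = −tan(+65.6°) tan(-11.692°) = 0.4562, h₀ = 1.0971 rad.
Bracket: h₀ sin ϕ sin δ + cos ϕ cos δ sin h₀ = 1.0971×0.91068×-0.20265 + 0.41310×0.97925×0.88988 = -0.202469 + 0.359982 = 0.157513.
Q̄ = (S_0/π) × [bracket] = (2711/π) × 0.157513 = 135.92 W/m².
Ratio Q̄_A / Q̄_B = 453.94 / 135.92 = 3.340.

Q̄_A / Q̄_B ≈ 3.34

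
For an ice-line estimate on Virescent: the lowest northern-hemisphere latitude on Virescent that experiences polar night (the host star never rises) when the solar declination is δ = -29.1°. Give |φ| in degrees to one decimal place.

Polar night requires cos H₀ = −tan φ tan δ ≥ 1, i.e. tan φ tan δ ≤ −1.
The boundary is |tan φ| · |tan δ| = 1, so |φ| = 90° − |δ| = 90° − 29.1° = 60.9° in the northern hemisphere.

|φ| = 60.9°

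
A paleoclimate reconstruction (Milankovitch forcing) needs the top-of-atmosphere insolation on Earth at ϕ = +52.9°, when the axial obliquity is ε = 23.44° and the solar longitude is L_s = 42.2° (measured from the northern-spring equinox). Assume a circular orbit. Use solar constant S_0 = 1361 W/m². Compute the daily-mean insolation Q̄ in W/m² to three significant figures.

Q̄ ≈ 414 W/m²

Solar declination: sin δ = sin ε · sin L_s = sin 23.44° × sin 42.2° = 0.26720, so δ = +15.498°.
cos h₀ = −tan(+52.9°) tan(+15.498°) = -0.3666, h₀ = 1.9462 rad.
Bracket: h₀ sin ϕ sin δ + cos ϕ cos δ sin h₀ = 1.9462×0.79758×0.26720 + 0.60321×0.96364×0.93036 = 0.414761 + 0.540797 = 0.955558.
Q̄ = (S_0/π) × [bracket] = (1361/π) × 0.955558 = 414.0 W/m².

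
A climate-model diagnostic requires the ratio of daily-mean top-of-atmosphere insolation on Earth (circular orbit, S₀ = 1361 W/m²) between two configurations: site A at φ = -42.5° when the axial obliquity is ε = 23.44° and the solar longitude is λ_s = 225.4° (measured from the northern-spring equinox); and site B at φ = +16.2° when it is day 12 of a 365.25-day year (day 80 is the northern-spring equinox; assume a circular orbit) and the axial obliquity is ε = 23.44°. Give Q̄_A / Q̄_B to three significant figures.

— Configuration A (φ=-42.5°):
Solar declination: sin δ = sin ε · sin λ_s = sin 23.44° × sin 225.4° = -0.28324, so δ = -16.453°.
cos H₀ = −tan(-42.5°) tan(-16.453°) = -0.2706, H₀ = 1.8448 rad.
Bracket: H₀ sin φ sin δ + cos φ cos δ sin H₀ = 1.8448×-0.67559×-0.28324 + 0.73728×0.95905×0.96269 = 0.353010 + 0.680707 = 1.033717.
Q̄ = (S₀/π) × [bracket] = (1361/π) × 1.033717 = 447.83 W/m².
— Configuration B (φ=+16.2°):
Solar longitude: λ_s = 360° × (12 − 80)/365.25 = -67.023°, i.e. -67.023° + 360° = 292.977°.
sin δ = sin 23.44° × sin 292.977° = -0.36623, so δ = -21.483°.
cos H₀ = −tan(+16.2°) tan(-21.483°) = 0.1143, H₀ = 1.4562 rad.
Bracket: H₀ sin φ sin δ + cos φ cos δ sin H₀ = 1.4562×0.27899×-0.36623 + 0.96029×0.93053×0.99344 = -0.148787 + 0.887717 = 0.738930.
Q̄ = (S₀/π) × [bracket] = (1361/π) × 0.738930 = 320.12 W/m².
Ratio Q̄_A / Q̄_B = 447.83 / 320.12 = 1.399.

Q̄_A / Q̄_B ≈ 1.40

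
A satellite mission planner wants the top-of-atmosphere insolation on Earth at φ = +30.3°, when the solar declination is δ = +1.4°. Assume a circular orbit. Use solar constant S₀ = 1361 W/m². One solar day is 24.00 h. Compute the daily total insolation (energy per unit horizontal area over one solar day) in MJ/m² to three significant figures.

cos H₀ = −tan(+30.3°) tan(+1.400°) = -0.0143, H₀ = 1.5851 rad.
Bracket: H₀ sin φ sin δ + cos φ cos δ sin H₀ = 1.5851×0.50453×0.02443 + 0.86340×0.99970×0.99990 = 0.019537 + 0.863055 = 0.882592.
Q̄ = (S₀/π) × [bracket] = (1361/π) × 0.882592 = 382.36 W/m².
Daily total = Q̄ × 24.00 h × 3600 s/h = 382.36 × 24.00 × 3600 / 10⁶ = 33.04 MJ/m².

33.0 MJ/m²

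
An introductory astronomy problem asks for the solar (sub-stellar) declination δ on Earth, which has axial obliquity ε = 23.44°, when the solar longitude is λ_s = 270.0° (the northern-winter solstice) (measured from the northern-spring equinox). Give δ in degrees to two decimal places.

sin δ = sin ε · sin λ_s = sin 23.44° × sin 270.0° = -0.397789.
δ = arcsin(-0.397789) = -23.44°.

δ = -23.44°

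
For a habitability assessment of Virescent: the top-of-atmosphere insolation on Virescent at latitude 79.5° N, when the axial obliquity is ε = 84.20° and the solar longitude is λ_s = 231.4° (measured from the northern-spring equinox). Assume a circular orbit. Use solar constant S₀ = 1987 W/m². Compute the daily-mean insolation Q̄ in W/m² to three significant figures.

Solar declination: sin δ = sin ε · sin λ_s = sin 84.20° × sin 231.4° = -0.77752, so δ = -51.034°.
cos H₀ = −tan(+79.5°) tan(-51.034°) = 6.6710 ≥ 1 ⇒ polar night, H₀ = 0 and Q̄ = 0.

Q̄ ≈ 0.00 W/m²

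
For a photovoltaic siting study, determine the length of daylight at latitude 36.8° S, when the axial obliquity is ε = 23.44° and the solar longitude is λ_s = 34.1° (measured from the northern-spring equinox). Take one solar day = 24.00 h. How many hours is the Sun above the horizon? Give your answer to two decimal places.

Solar declination: sin δ = sin ε · sin λ_s = sin 23.44° × sin 34.1° = 0.22302, so δ = +12.886°.
cos H₀ = −tan φ · tan δ = −tan(-36.8°) × tan(+12.886°) = 0.1711, so H₀ = 1.3988 rad = 80.15°.
Daylight = 2H₀/(2π) × 24.00 h = (1.3988/π) × 24.00 = 10.69 h.

10.69 h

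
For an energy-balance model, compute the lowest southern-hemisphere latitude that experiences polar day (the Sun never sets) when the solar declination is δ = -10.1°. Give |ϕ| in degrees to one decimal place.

Polar day requires cos h₀ = −tan ϕ tan δ ≤ −1, i.e. tan ϕ tan δ ≥ 1.
The boundary is |tan ϕ| · |tan δ| = 1, so |ϕ| = 90° − |δ| = 90° − 10.1° = 79.9° in the southern hemisphere.

|ϕ| = 79.9°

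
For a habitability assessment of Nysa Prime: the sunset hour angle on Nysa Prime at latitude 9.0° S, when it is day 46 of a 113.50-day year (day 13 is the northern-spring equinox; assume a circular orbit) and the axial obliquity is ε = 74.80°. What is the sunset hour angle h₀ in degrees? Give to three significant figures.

Solar longitude: L_s = 360° × (46 − 13)/113.50 = 104.670°.
sin δ = sin 74.80° × sin 104.670° = 0.93356, so δ = +68.997°.
cos h₀ = −tan ϕ · tan δ = −tan(-9.0°) × tan(+68.997°) = 0.4125, so h₀ = 1.1456 rad = 65.64°.

h₀ = 65.6°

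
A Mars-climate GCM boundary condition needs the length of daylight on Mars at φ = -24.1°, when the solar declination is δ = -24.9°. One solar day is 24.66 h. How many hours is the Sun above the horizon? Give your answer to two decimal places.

13.97 h

cos H₀ = −tan φ · tan δ = −tan(-24.1°) × tan(-24.900°) = -0.2076, so H₀ = 1.7800 rad = 101.98°.
Daylight = 2H₀/(2π) × 24.66 h = (1.7800/π) × 24.66 = 13.97 h.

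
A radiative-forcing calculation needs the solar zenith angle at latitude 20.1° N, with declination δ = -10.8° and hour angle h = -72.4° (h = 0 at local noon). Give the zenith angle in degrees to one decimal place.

cos θ_z = sin φ sin δ + cos φ cos δ cos h = -0.064395 + 0.278924 = 0.214529.
θ_z = arccos(0.214529) = 77.6°.

θ_z = 77.6°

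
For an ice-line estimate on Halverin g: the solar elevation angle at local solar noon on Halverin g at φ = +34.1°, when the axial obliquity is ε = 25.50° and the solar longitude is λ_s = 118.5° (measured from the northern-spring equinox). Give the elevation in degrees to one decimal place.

78.1°

Solar declination: sin δ = sin ε · sin λ_s = sin 25.50° × sin 118.5° = 0.37834, so δ = +22.231°.
At local noon the hour angle is zero, so the zenith angle equals |φ − δ| = |+34.1° − (+22.231°)| = 11.869°.
Elevation = 90° − 11.869° = 78.1°.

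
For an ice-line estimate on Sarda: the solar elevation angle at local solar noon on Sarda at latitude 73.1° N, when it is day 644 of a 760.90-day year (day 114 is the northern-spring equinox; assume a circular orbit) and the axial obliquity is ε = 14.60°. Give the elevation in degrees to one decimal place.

3.1°

Solar longitude: L_s = 360° × (644 − 114)/760.90 = 250.756°.
sin δ = sin 14.60° × sin 250.756° = -0.23798, so δ = -13.768°.
At local noon the hour angle is zero, so the zenith angle equals |ϕ − δ| = |+73.1° − (-13.768°)| = 86.868°.
Elevation = 90° − 86.868° = 3.1°.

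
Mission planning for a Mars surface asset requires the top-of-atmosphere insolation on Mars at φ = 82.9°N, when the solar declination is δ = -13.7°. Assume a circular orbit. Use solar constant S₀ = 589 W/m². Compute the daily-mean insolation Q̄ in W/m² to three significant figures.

cos H₀ = −tan(+82.9°) tan(-13.700°) = 1.9571 ≥ 1 ⇒ polar night, H₀ = 0 and Q̄ = 0.

Q̄ ≈ 0.00 W/m²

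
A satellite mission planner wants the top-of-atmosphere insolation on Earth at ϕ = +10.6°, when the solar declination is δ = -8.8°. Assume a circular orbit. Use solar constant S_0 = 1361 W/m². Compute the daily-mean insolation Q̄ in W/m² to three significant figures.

cos h₀ = −tan(+10.6°) tan(-8.800°) = 0.0290, h₀ = 1.5418 rad.
Bracket: h₀ sin ϕ sin δ + cos ϕ cos δ sin h₀ = 1.5418×0.18395×-0.15299 + 0.98294×0.98823×0.99958 = -0.043390 + 0.970963 = 0.927573.
Q̄ = (S_0/π) × [bracket] = (1361/π) × 0.927573 = 401.8 W/m².

Q̄ ≈ 402 W/m²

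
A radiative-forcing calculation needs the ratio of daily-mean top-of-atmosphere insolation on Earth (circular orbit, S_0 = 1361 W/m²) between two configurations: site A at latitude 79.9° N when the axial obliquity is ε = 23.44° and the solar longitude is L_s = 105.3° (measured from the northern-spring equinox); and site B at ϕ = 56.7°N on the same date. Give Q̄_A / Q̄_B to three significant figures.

— Configuration A (ϕ=+79.9°):
Solar declination: sin δ = sin ε · sin L_s = sin 23.44° × sin 105.3° = 0.38369, so δ = +22.562°.
cos h₀ = −tan(+79.9°) tan(+22.562°) = -2.3326 ≤ −1 ⇒ polar day, h₀ = π.
Bracket: h₀ sin ϕ sin δ + cos ϕ cos δ sin h₀ = 3.1416×0.98450×0.38369 + 0.17537×0.92346×0.00000 = 1.186717 + 0.000000 = 1.186717.
Q̄ = (S_0/π) × [bracket] = (1361/π) × 1.186717 = 514.11 W/m².
— Configuration B (ϕ=+56.7°):
cos h₀ = −tan(+56.7°) tan(+22.562°) = -0.6325, h₀ = 2.2556 rad.
Bracket: h₀ sin ϕ sin δ + cos ϕ cos δ sin h₀ = 2.2556×0.83581×0.38369 + 0.54902×0.92346×0.77454 = 0.723353 + 0.392690 = 1.116043.
Q̄ = (S_0/π) × [bracket] = (1361/π) × 1.116043 = 483.49 W/m².
Ratio Q̄_A / Q̄_B = 514.11 / 483.49 = 1.063.

Q̄_A / Q̄_B ≈ 1.06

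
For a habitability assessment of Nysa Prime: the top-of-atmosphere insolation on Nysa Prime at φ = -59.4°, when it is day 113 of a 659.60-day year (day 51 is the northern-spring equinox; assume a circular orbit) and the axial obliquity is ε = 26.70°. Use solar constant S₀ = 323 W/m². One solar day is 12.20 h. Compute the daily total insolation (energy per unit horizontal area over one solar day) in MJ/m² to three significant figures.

0.914 MJ/m²

Solar longitude: λ_s = 360° × (113 − 51)/659.60 = 33.839°.
sin δ = sin 26.70° × sin 33.839° = 0.25021, so δ = +14.490°.
cos H₀ = −tan(-59.4°) tan(+14.490°) = 0.4370, H₀ = 1.1186 rad.
Bracket: H₀ sin φ sin δ + cos φ cos δ sin H₀ = 1.1186×-0.86074×0.25021 + 0.50904×0.96819×0.89947 = -0.240908 + 0.443301 = 0.202393.
Q̄ = (S₀/π) × [bracket] = (323/π) × 0.202393 = 20.809 W/m².
Daily total = Q̄ × 12.20 h × 3600 s/h = 20.809 × 12.20 × 3600 / 10⁶ = 0.9139 MJ/m².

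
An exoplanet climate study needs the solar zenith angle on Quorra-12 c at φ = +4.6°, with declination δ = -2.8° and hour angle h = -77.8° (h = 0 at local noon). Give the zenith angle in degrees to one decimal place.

cos θ_z = sin φ sin δ + cos φ cos δ cos h = -0.003918 + 0.210393 = 0.206475.
θ_z = arccos(0.206475) = 78.1°.

θ_z = 78.1°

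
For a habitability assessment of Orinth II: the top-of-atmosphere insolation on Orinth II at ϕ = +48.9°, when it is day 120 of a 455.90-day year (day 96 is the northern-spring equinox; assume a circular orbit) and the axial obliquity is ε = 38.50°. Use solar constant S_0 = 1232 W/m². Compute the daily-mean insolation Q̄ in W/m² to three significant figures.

Q̄ ≈ 353 W/m²

Solar longitude: L_s = 360° × (120 − 96)/455.90 = 18.952°.
sin δ = sin 38.50° × sin 18.952° = 0.20217, so δ = +11.664°.
cos h₀ = −tan(+48.9°) tan(+11.664°) = -0.2366, h₀ = 1.8097 rad.
Bracket: h₀ sin ϕ sin δ + cos ϕ cos δ sin h₀ = 1.8097×0.75356×0.20217 + 0.65738×0.97935×0.97160 = 0.275703 + 0.625521 = 0.901224.
Q̄ = (S_0/π) × [bracket] = (1232/π) × 0.901224 = 353.4 W/m².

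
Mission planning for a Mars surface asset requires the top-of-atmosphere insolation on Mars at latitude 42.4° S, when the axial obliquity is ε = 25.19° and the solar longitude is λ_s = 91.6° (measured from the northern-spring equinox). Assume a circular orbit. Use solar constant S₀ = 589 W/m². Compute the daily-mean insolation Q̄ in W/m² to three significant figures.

Q̄ ≈ 52.5 W/m²

Solar declination: sin δ = sin ε · sin λ_s = sin 25.19° × sin 91.6° = 0.42546, so δ = +25.179°.
cos H₀ = −tan(-42.4°) tan(+25.179°) = 0.4293, H₀ = 1.1271 rad.
Bracket: H₀ sin φ sin δ + cos φ cos δ sin H₀ = 1.1271×-0.67430×0.42546 + 0.73846×0.90498×0.90317 = -0.323351 + 0.603581 = 0.280230.
Q̄ = (S₀/π) × [bracket] = (589/π) × 0.280230 = 52.54 W/m².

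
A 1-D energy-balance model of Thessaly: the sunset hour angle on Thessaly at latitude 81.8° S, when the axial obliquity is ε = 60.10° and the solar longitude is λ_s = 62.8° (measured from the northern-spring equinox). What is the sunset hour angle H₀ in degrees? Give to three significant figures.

Solar declination: sin δ = sin ε · sin λ_s = sin 60.10° × sin 62.8° = 0.77103, so δ = +50.447°.
cos H₀ = −tan φ · tan δ = 8.4024 ≥ 1, so the host star never rises (polar night) and H₀ = 0.

H₀ = 0.00°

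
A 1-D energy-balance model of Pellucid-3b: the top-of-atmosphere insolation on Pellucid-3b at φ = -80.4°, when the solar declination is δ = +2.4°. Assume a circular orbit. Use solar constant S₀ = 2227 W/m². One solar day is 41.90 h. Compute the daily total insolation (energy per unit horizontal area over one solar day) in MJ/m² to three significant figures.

11.4 MJ/m²

cos H₀ = −tan(-80.4°) tan(+2.400°) = 0.2478, H₀ = 1.3204 rad.
Bracket: H₀ sin φ sin δ + cos φ cos δ sin H₀ = 1.3204×-0.98600×0.04188 + 0.16677×0.99912×0.96881 = -0.054524 + 0.161426 = 0.106902.
Q̄ = (S₀/π) × [bracket] = (2227/π) × 0.106902 = 75.780 W/m².
Daily total = Q̄ × 41.90 h × 3600 s/h = 75.780 × 41.90 × 3600 / 10⁶ = 11.43 MJ/m².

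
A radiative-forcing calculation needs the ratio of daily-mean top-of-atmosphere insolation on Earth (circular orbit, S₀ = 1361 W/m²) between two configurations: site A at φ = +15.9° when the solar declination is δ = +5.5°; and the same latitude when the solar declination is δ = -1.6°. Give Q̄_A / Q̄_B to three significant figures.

— Configuration A (φ=+15.9°):
cos H₀ = −tan(+15.9°) tan(+5.500°) = -0.0274, H₀ = 1.5982 rad.
Bracket: H₀ sin φ sin δ + cos φ cos δ sin H₀ = 1.5982×0.27396×0.09585 + 0.96174×0.99540×0.99962 = 0.041967 + 0.956952 = 0.998919.
Q̄ = (S₀/π) × [bracket] = (1361/π) × 0.998919 = 432.75 W/m².
— Configuration B (φ=+15.9°):
cos H₀ = −tan(+15.9°) tan(-1.600°) = 0.0080, H₀ = 1.5628 rad.
Bracket: H₀ sin φ sin δ + cos φ cos δ sin H₀ = 1.5628×0.27396×-0.02792 + 0.96174×0.99961×0.99997 = -0.011954 + 0.961336 = 0.949382.
Q̄ = (S₀/π) × [bracket] = (1361/π) × 0.949382 = 411.29 W/m².
Ratio Q̄_A / Q̄_B = 432.75 / 411.29 = 1.052.

Q̄_A / Q̄_B ≈ 1.05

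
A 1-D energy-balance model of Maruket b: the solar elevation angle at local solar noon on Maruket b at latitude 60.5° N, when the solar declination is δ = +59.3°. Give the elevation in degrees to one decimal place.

88.8°

At local noon the hour angle is zero, so the zenith angle equals |ϕ − δ| = |+60.5° − (+59.300°)| = 1.200°.
Elevation = 90° − 1.200° = 88.8°.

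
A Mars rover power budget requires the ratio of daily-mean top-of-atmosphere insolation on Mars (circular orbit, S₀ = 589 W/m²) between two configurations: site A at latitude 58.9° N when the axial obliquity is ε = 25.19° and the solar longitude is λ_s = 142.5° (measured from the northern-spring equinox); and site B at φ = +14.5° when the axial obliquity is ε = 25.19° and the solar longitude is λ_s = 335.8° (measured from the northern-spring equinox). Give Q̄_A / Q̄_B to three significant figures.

Q̄_A / Q̄_B ≈ 1.01

— Configuration A (φ=+58.9°):
Solar declination: sin δ = sin ε · sin λ_s = sin 25.19° × sin 142.5° = 0.25910, so δ = +15.017°.
cos H₀ = −tan(+58.9°) tan(+15.017°) = -0.4447, H₀ = 2.0316 rad.
Bracket: H₀ sin φ sin δ + cos φ cos δ sin H₀ = 2.0316×0.85627×0.25910 + 0.51653×0.96585×0.89568 = 0.450730 + 0.446846 = 0.897576.
Q̄ = (S₀/π) × [bracket] = (589/π) × 0.897576 = 168.28 W/m².
— Configuration B (φ=+14.5°):
Solar declination: sin δ = sin ε · sin λ_s = sin 25.19° × sin 335.8° = -0.17447, so δ = -10.048°.
cos H₀ = −tan(+14.5°) tan(-10.048°) = 0.0458, H₀ = 1.5250 rad.
Bracket: H₀ sin φ sin δ + cos φ cos δ sin H₀ = 1.5250×0.25038×-0.17447 + 0.96815×0.98466×0.99895 = -0.066618 + 0.952298 = 0.885680.
Q̄ = (S₀/π) × [bracket] = (589/π) × 0.885680 = 166.05 W/m².
Ratio Q̄_A / Q̄_B = 168.28 / 166.05 = 1.013.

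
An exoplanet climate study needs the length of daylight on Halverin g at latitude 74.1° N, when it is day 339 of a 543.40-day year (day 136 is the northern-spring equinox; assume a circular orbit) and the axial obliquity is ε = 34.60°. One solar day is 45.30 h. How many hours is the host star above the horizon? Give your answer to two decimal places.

45.30 h

Solar longitude: L_s = 360° × (339 − 136)/543.40 = 134.487°.
sin δ = sin 34.60° × sin 134.487° = 0.40511, so δ = +23.898°.
Sunrise equation: cos h₀ = −tan ϕ · tan δ = -1.5555 ≤ −1, so the host star never sets (polar day) and h₀ = π.
Daylight = 2h₀/(2π) × 45.30 h = (3.1416/π) × 45.30 = 45.30 h.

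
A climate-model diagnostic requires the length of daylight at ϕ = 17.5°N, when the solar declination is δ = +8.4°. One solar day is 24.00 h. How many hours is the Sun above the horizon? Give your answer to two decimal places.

cos h₀ = −tan ϕ · tan δ = −tan(+17.5°) × tan(+8.400°) = -0.0466, so h₀ = 1.6174 rad = 92.67°.
Daylight = 2h₀/(2π) × 24.00 h = (1.6174/π) × 24.00 = 12.36 h.

12.36 h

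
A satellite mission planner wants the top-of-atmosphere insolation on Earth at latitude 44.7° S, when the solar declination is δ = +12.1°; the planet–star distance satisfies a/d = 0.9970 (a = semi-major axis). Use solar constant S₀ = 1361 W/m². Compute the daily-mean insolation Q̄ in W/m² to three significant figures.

Q̄ ≈ 206 W/m²

cos H₀ = −tan(-44.7°) tan(+12.100°) = 0.2121, H₀ = 1.3570 rad.
Bracket: H₀ sin φ sin δ + cos φ cos δ sin H₀ = 1.3570×-0.70339×0.20962 + 0.71080×0.97778×0.97724 = -0.200082 + 0.679188 = 0.479106.
Inverse-square distance factor (a/d)² = 0.9970² = 0.994009.
Q̄ = (S₀/π) × 0.994009 × [bracket] = (1361/π) × 0.994009 × 0.479106 = 206.3 W/m².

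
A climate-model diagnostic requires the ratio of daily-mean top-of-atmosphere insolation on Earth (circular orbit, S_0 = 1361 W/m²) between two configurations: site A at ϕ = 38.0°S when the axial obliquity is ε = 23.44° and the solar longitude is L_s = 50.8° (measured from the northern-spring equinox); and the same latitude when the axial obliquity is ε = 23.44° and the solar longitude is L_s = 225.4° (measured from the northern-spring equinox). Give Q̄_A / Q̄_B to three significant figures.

— Configuration A (ϕ=-38.0°):
Solar declination: sin δ = sin ε · sin L_s = sin 23.44° × sin 50.8° = 0.30826, so δ = +17.955°.
cos h₀ = −tan(-38.0°) tan(+17.955°) = 0.2532, h₀ = 1.3148 rad.
Bracket: h₀ sin ϕ sin δ + cos ϕ cos δ sin h₀ = 1.3148×-0.61566×0.30826 + 0.78801×0.95130×0.96742 = -0.249527 + 0.725211 = 0.475684.
Q̄ = (S_0/π) × [bracket] = (1361/π) × 0.475684 = 206.08 W/m².
— Configuration B (ϕ=-38.0°):
Solar declination: sin δ = sin ε · sin L_s = sin 23.44° × sin 225.4° = -0.28324, so δ = -16.453°.
cos h₀ = −tan(-38.0°) tan(-16.453°) = -0.2307, h₀ = 1.8036 rad.
Bracket: h₀ sin ϕ sin δ + cos ϕ cos δ sin h₀ = 1.8036×-0.61566×-0.28324 + 0.78801×0.95905×0.97302 = 0.314511 + 0.735351 = 1.049862.
Q̄ = (S_0/π) × [bracket] = (1361/π) × 1.049862 = 454.82 W/m².
Ratio Q̄_A / Q̄_B = 206.08 / 454.82 = 0.4531.

Q̄_A / Q̄_B ≈ 0.453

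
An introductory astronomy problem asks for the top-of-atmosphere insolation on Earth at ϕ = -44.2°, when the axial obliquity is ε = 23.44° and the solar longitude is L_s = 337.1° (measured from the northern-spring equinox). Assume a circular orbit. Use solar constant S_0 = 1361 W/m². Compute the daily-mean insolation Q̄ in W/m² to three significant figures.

Solar declination: sin δ = sin ε · sin L_s = sin 23.44° × sin 337.1° = -0.15479, so δ = -8.905°.
cos h₀ = −tan(-44.2°) tan(-8.905°) = -0.1524, h₀ = 1.7238 rad.
Bracket: h₀ sin ϕ sin δ + cos ϕ cos δ sin h₀ = 1.7238×-0.69717×-0.15479 + 0.71691×0.98795×0.98832 = 0.186024 + 0.699999 = 0.886023.
Q̄ = (S_0/π) × [bracket] = (1361/π) × 0.886023 = 383.8 W/m².

Q̄ ≈ 384 W/m²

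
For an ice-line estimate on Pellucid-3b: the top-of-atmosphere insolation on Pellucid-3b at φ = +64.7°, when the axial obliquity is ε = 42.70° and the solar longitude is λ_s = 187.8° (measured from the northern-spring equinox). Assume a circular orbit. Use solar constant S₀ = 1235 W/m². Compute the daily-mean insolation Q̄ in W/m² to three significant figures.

Q̄ ≈ 119 W/m²

Solar declination: sin δ = sin ε · sin λ_s = sin 42.70° × sin 187.8° = -0.09204, so δ = -5.281°.
cos H₀ = −tan(+64.7°) tan(-5.281°) = 0.1955, H₀ = 1.3740 rad.
Bracket: H₀ sin φ sin δ + cos φ cos δ sin H₀ = 1.3740×0.90408×-0.09204 + 0.42736×0.99576×0.98070 = -0.114333 + 0.417335 = 0.303002.
Q̄ = (S₀/π) × [bracket] = (1235/π) × 0.303002 = 119.1 W/m².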